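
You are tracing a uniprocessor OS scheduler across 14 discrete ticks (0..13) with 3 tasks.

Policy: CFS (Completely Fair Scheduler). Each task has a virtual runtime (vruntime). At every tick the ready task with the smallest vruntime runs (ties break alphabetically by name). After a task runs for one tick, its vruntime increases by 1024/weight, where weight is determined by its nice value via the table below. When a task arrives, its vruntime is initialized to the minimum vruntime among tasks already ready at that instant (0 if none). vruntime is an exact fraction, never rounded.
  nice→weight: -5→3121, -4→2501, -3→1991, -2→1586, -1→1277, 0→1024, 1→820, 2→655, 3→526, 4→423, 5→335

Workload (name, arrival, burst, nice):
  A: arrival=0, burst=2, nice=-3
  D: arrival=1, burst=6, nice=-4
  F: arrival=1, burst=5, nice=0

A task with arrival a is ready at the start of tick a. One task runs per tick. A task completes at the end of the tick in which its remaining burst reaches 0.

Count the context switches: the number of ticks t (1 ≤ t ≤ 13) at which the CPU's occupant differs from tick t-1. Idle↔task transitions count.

context switches = 9

t=0: vr[A=0] → run A
t=1: vr[A=1024/1991 D=1024/1991 F=1024/1991] → run A
t=2: vr[D=1024/1991 F=1024/1991] → run D
t=3: vr[D=4599808/4979491 F=1024/1991] → run F
t=4: vr[D=4599808/4979491 F=3015/1991] → run D
t=5: vr[D=6638592/4979491 F=3015/1991] → run D
t=6: vr[D=8677376/4979491 F=3015/1991] → run F
t=7: vr[D=8677376/4979491 F=5006/1991] → run D
t=8: vr[D=10716160/4979491 F=5006/1991] → run D
t=9: vr[D=12754944/4979491 F=5006/1991] → run F
t=10: vr[D=12754944/4979491 F=6997/1991] → run D
t=11: vr[F=6997/1991] → run F
t=12: vr[F=8988/1991] → run F
t=13: (idle)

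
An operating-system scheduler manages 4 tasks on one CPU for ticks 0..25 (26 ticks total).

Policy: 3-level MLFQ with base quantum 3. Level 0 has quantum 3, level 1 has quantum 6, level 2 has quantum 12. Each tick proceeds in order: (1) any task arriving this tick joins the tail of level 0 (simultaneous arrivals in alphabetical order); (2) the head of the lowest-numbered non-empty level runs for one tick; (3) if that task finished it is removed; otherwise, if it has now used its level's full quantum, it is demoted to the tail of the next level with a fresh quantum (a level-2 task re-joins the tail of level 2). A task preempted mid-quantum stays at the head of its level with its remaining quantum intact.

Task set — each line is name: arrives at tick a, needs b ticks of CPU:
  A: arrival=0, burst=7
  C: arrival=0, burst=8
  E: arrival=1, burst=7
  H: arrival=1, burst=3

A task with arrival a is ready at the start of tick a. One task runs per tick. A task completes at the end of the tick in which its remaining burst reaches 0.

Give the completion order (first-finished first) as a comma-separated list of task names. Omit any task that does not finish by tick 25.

t=0: L0/L1/L2 = AC/-/- → run A
t=1: L0/L1/L2 = ACEH/-/- → run A
t=2: L0/L1/L2 = ACEH/-/- → run A
t=3: L0/L1/L2 = CEH/A/- → run C
t=4: L0/L1/L2 = CEH/A/- → run C
t=5: L0/L1/L2 = CEH/A/- → run C
t=6: L0/L1/L2 = EH/AC/- → run E
t=7: L0/L1/L2 = EH/AC/- → run E
t=8: L0/L1/L2 = EH/AC/- → run E
t=9: L0/L1/L2 = H/ACE/- → run H
t=10: L0/L1/L2 = H/ACE/- → run H
t=11: L0/L1/L2 = H/ACE/- → run H
t=12: L0/L1/L2 = -/ACE/- → run A
t=13: L0/L1/L2 = -/ACE/- → run A
t=14: L0/L1/L2 = -/ACE/- → run A
t=15: L0/L1/L2 = -/ACE/- → run A
t=16: L0/L1/L2 = -/CE/- → run C
t=17: L0/L1/L2 = -/CE/- → run C
t=18: L0/L1/L2 = -/CE/- → run C
t=19: L0/L1/L2 = -/CE/- → run C
t=20: L0/L1/L2 = -/CE/- → run C
t=21: L0/L1/L2 = -/E/- → run E
t=22: L0/L1/L2 = -/E/- → run E
t=23: L0/L1/L2 = -/E/- → run E
t=24: L0/L1/L2 = -/E/- → run E
t=25: (idle)

completion order = H, A, C, E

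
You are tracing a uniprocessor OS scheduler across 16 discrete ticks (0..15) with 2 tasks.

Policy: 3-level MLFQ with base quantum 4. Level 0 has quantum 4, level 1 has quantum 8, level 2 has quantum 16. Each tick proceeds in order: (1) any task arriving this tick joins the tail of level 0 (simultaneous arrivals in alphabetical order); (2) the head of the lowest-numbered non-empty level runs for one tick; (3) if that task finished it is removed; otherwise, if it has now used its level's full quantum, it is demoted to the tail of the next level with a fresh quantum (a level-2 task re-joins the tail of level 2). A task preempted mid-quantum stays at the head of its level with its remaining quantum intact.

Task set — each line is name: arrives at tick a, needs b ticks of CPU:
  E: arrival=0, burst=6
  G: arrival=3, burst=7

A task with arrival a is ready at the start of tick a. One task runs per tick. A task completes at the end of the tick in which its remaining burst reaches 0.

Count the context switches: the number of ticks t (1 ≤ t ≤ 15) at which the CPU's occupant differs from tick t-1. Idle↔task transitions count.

t=0: L0/L1/L2 = E/-/- → run E
t=1: L0/L1/L2 = E/-/- → run E
t=2: L0/L1/L2 = E/-/- → run E
t=3: L0/L1/L2 = EG/-/- → run E
t=4: L0/L1/L2 = G/E/- → run G
t=5: L0/L1/L2 = G/E/- → run G
t=6: L0/L1/L2 = G/E/- → run G
t=7: L0/L1/L2 = G/E/- → run G
t=8: L0/L1/L2 = -/EG/- → run E
t=9: L0/L1/L2 = -/EG/- → run E
t=10: L0/L1/L2 = -/G/- → run G
t=11: L0/L1/L2 = -/G/- → run G
t=12: L0/L1/L2 = -/G/- → run G
t=13: (idle)
t=14: (idle)
t=15: (idle)

context switches = 4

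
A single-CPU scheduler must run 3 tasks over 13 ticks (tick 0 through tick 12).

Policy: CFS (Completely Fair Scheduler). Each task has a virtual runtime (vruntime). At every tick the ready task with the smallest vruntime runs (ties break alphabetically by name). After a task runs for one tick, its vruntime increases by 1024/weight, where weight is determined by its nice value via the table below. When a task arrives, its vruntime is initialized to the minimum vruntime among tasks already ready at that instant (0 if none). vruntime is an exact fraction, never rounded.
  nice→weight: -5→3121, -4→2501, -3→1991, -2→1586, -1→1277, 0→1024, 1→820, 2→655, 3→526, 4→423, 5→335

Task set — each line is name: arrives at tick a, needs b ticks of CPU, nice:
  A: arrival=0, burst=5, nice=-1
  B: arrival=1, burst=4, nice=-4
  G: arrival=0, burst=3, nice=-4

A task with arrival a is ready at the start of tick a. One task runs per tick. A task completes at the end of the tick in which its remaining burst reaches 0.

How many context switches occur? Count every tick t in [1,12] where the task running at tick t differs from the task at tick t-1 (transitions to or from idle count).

t=0: vr[A=0 G=0] → run A
t=1: vr[A=1024/1277 B=0 G=0] → run B
t=2: vr[A=1024/1277 B=1024/2501 G=0] → run G
t=3: vr[A=1024/1277 B=1024/2501 G=1024/2501] → run B
t=4: vr[A=1024/1277 B=2048/2501 G=1024/2501] → run G
t=5: vr[A=1024/1277 B=2048/2501 G=2048/2501] → run A
t=6: vr[A=2048/1277 B=2048/2501 G=2048/2501] → run B
t=7: vr[A=2048/1277 B=3072/2501 G=2048/2501] → run G
t=8: vr[A=2048/1277 B=3072/2501] → run B
t=9: vr[A=2048/1277] → run A
t=10: vr[A=3072/1277] → run A
t=11: vr[A=4096/1277] → run A
t=12: (idle)

context switches = 10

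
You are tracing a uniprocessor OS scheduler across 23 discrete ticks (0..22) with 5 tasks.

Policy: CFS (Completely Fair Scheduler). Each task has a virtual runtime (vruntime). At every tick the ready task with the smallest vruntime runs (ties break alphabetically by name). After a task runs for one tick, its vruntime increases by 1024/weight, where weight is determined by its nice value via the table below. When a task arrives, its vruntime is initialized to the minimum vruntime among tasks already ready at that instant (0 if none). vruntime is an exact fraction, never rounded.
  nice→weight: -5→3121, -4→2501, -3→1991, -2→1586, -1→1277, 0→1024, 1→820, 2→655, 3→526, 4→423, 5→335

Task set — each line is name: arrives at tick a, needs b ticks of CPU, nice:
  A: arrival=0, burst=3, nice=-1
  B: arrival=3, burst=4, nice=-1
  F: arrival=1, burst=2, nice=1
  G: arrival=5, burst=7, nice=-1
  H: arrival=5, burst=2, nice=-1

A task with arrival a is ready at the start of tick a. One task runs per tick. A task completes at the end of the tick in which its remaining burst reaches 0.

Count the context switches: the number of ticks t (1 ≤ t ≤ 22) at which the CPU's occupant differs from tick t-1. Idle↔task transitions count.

t=0: vr[A=0] → run A
t=1: vr[A=1024/1277 F=1024/1277] → run A
t=2: vr[A=2048/1277 F=1024/1277] → run F
t=3: vr[A=2048/1277 B=2048/1277 F=536832/261785] → run A
t=4: vr[B=2048/1277 F=536832/261785] → run B
t=5: vr[B=3072/1277 F=536832/261785 G=536832/261785 H=536832/261785] → run F
t=6: vr[B=3072/1277 G=536832/261785 H=536832/261785] → run G
t=7: vr[B=3072/1277 G=746752/261785 H=536832/261785] → run H
t=8: vr[B=3072/1277 G=746752/261785 H=746752/261785] → run B
t=9: vr[B=4096/1277 G=746752/261785 H=746752/261785] → run G
t=10: vr[B=4096/1277 G=956672/261785 H=746752/261785] → run H
t=11: vr[B=4096/1277 G=956672/261785] → run B
t=12: vr[B=5120/1277 G=956672/261785] → run G
t=13: vr[B=5120/1277 G=1166592/261785] → run B
t=14: vr[G=1166592/261785] → run G
t=15: vr[G=1376512/261785] → run G
t=16: vr[G=1586432/261785] → run G
t=17: vr[G=1796352/261785] → run G
t=18: (idle)
t=19: (idle)
t=20: (idle)
t=21: (idle)
t=22: (idle)

context switches = 14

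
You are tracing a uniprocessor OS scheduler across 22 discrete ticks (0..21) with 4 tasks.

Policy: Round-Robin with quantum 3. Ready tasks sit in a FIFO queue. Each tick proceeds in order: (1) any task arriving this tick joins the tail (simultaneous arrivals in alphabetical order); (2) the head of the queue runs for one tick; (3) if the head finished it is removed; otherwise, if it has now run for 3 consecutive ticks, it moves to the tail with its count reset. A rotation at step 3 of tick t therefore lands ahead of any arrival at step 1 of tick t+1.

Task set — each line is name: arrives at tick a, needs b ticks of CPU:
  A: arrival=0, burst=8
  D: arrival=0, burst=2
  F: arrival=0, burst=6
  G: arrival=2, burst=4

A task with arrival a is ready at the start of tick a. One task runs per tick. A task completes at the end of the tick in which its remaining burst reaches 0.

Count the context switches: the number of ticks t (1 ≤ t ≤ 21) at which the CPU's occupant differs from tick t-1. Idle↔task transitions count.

t=0: queue=[A,D,F] q_used=0 → run A
t=1: queue=[A,D,F] q_used=1 → run A
t=2: queue=[A,D,F,G] q_used=2 → run A
t=3: queue=[D,F,G,A] q_used=0 → run D
t=4: queue=[D,F,G,A] q_used=1 → run D
t=5: queue=[F,G,A] q_used=0 → run F
t=6: queue=[F,G,A] q_used=1 → run F
t=7: queue=[F,G,A] q_used=2 → run F
t=8: queue=[G,A,F] q_used=0 → run G
t=9: queue=[G,A,F] q_used=1 → run G
t=10: queue=[G,A,F] q_used=2 → run G
t=11: queue=[A,F,G] q_used=0 → run A
t=12: queue=[A,F,G] q_used=1 → run A
t=13: queue=[A,F,G] q_used=2 → run A
t=14: queue=[F,G,A] q_used=0 → run F
t=15: queue=[F,G,A] q_used=1 → run F
t=16: queue=[F,G,A] q_used=2 → run F
t=17: queue=[G,A] q_used=0 → run G
t=18: queue=[A] q_used=0 → run A
t=19: queue=[A] q_used=1 → run A
t=20: (idle)
t=21: (idle)

context switches = 8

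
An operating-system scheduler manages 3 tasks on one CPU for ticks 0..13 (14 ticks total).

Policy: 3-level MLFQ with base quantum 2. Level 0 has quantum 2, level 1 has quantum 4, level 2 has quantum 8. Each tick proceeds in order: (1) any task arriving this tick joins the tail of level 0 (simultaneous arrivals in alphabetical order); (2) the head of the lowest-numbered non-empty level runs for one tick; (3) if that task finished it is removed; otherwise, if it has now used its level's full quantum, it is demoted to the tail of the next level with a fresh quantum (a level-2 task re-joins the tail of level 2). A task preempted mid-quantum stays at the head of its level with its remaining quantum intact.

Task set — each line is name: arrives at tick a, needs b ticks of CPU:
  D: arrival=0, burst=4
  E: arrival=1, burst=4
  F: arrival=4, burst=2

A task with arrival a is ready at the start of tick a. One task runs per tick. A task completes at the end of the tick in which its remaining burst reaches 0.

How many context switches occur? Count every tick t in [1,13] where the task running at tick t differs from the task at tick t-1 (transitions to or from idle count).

t=0: L0/L1/L2 = D/-/- → run D
t=1: L0/L1/L2 = DE/-/- → run D
t=2: L0/L1/L2 = E/D/- → run E
t=3: L0/L1/L2 = E/D/- → run E
t=4: L0/L1/L2 = F/DE/- → run F
t=5: L0/L1/L2 = F/DE/- → run F
t=6: L0/L1/L2 = -/DE/- → run D
t=7: L0/L1/L2 = -/DE/- → run D
t=8: L0/L1/L2 = -/E/- → run E
t=9: L0/L1/L2 = -/E/- → run E
t=10: (idle)
t=11: (idle)
t=12: (idle)
t=13: (idle)

context switches = 5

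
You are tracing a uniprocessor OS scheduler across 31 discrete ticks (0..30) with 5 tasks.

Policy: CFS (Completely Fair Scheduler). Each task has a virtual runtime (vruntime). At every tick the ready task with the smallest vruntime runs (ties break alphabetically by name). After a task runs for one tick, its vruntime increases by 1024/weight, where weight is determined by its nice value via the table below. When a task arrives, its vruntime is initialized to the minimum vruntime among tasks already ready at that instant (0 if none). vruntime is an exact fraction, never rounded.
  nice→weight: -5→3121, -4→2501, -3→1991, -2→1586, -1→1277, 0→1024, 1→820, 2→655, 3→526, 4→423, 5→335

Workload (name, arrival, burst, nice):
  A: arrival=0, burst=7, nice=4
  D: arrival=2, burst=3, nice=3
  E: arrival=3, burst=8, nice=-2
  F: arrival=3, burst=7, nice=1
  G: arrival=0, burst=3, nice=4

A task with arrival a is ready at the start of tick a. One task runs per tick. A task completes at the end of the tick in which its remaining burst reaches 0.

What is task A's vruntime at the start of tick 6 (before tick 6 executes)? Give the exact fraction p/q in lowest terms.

t=0: vr[A=0 G=0] → run A
t=1: vr[A=1024/423 G=0] → run G
t=2: vr[A=1024/423 D=1024/423 G=1024/423] → run A
t=3: vr[A=2048/423 D=1024/423 E=1024/423 F=1024/423 G=1024/423] → run D
t=4: vr[A=2048/423 D=485888/111249 E=1024/423 F=1024/423 G=1024/423] → run E
t=5: vr[A=2048/423 D=485888/111249 E=1028608/335439 F=1024/423 G=1024/423] → run F
t=6: vr[A=2048/423 D=485888/111249 E=1028608/335439 F=318208/86715 G=1024/423] → run G
t=7: vr[A=2048/423 D=485888/111249 E=1028608/335439 F=318208/86715 G=2048/423] → run E
t=8: vr[A=2048/423 D=485888/111249 E=1245184/335439 F=318208/86715 G=2048/423] → run F
t=9: vr[A=2048/423 D=485888/111249 E=1245184/335439 F=426496/86715 G=2048/423] → run E
t=10: vr[A=2048/423 D=485888/111249 E=1461760/335439 F=426496/86715 G=2048/423] → run E
t=11: vr[A=2048/423 D=485888/111249 E=1678336/335439 F=426496/86715 G=2048/423] → run D
t=12: vr[A=2048/423 D=702464/111249 E=1678336/335439 F=426496/86715 G=2048/423] → run A
t=13: vr[A=1024/141 D=702464/111249 E=1678336/335439 F=426496/86715 G=2048/423] → run G
t=14: vr[A=1024/141 D=702464/111249 E=1678336/335439 F=426496/86715] → run F
t=15: vr[A=1024/141 D=702464/111249 E=1678336/335439 F=534784/86715] → run E
t=16: vr[A=1024/141 D=702464/111249 E=1894912/335439 F=534784/86715] → run E
t=17: vr[A=1024/141 D=702464/111249 E=2111488/335439 F=534784/86715] → run F
t=18: vr[A=1024/141 D=702464/111249 E=2111488/335439 F=643072/86715] → run E
t=19: vr[A=1024/141 D=702464/111249 E=2328064/335439 F=643072/86715] → run D
t=20: vr[A=1024/141 E=2328064/335439 F=643072/86715] → run E
t=21: vr[A=1024/141 F=643072/86715] → run A
t=22: vr[A=4096/423 F=643072/86715] → run F
t=23: vr[A=4096/423 F=150272/17343] → run F
t=24: vr[A=4096/423 F=859648/86715] → run A
t=25: vr[A=5120/423 F=859648/86715] → run F
t=26: vr[A=5120/423] → run A
t=27: vr[A=2048/141] → run A
t=28: (idle)
t=29: (idle)
t=30: (idle)

vruntime(A, start of tick 6) = 2048/423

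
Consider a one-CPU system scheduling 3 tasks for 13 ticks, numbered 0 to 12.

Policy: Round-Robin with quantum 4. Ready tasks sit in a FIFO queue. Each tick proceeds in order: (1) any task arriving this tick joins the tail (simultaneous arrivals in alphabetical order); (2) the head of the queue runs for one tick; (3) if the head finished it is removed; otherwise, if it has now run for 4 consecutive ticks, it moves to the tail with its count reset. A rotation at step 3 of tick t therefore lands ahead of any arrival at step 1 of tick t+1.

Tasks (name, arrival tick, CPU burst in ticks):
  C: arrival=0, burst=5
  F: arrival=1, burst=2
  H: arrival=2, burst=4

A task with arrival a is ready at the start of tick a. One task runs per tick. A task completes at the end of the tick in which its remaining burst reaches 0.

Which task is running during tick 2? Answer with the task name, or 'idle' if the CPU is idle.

running at tick 2 = C

t=0: queue=[C] q_used=0 → run C
t=1: queue=[C,F] q_used=1 → run C
t=2: queue=[C,F,H] q_used=2 → run C
t=3: queue=[C,F,H] q_used=3 → run C
t=4: queue=[F,H,C] q_used=0 → run F
t=5: queue=[F,H,C] q_used=1 → run F
t=6: queue=[H,C] q_used=0 → run H
t=7: queue=[H,C] q_used=1 → run H
t=8: queue=[H,C] q_used=2 → run H
t=9: queue=[H,C] q_used=3 → run H
t=10: queue=[C] q_used=0 → run C
t=11: (idle)
t=12: (idle)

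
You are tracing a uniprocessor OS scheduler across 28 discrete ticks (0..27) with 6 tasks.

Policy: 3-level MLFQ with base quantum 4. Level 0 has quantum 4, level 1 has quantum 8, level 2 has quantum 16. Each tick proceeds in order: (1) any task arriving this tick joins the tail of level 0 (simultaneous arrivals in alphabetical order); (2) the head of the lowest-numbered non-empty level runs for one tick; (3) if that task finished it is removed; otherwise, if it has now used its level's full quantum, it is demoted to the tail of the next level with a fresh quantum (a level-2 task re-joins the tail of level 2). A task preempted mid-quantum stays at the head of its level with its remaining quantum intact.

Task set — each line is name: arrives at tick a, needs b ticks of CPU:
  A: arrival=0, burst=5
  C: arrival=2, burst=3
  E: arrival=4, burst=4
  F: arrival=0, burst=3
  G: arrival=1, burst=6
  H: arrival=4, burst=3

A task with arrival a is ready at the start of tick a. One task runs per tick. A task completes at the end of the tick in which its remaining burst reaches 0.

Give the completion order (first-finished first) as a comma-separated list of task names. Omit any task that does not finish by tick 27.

completion order = F, C, E, H, A, G

t=0: L0/L1/L2 = AF/-/- → run A
t=1: L0/L1/L2 = AFG/-/- → run A
t=2: L0/L1/L2 = AFGC/-/- → run A
t=3: L0/L1/L2 = AFGC/-/- → run A
t=4: L0/L1/L2 = FGCEH/A/- → run F
t=5: L0/L1/L2 = FGCEH/A/- → run F
t=6: L0/L1/L2 = FGCEH/A/- → run F
t=7: L0/L1/L2 = GCEH/A/- → run G
t=8: L0/L1/L2 = GCEH/A/- → run G
t=9: L0/L1/L2 = GCEH/A/- → run G
t=10: L0/L1/L2 = GCEH/A/- → run G
t=11: L0/L1/L2 = CEH/AG/- → run C
t=12: L0/L1/L2 = CEH/AG/- → run C
t=13: L0/L1/L2 = CEH/AG/- → run C
t=14: L0/L1/L2 = EH/AG/- → run E
t=15: L0/L1/L2 = EH/AG/- → run E
t=16: L0/L1/L2 = EH/AG/- → run E
t=17: L0/L1/L2 = EH/AG/- → run E
t=18: L0/L1/L2 = H/AG/- → run H
t=19: L0/L1/L2 = H/AG/- → run H
t=20: L0/L1/L2 = H/AG/- → run H
t=21: L0/L1/L2 = -/AG/- → run A
t=22: L0/L1/L2 = -/G/- → run G
t=23: L0/L1/L2 = -/G/- → run G
t=24: (idle)
t=25: (idle)
t=26: (idle)
t=27: (idle)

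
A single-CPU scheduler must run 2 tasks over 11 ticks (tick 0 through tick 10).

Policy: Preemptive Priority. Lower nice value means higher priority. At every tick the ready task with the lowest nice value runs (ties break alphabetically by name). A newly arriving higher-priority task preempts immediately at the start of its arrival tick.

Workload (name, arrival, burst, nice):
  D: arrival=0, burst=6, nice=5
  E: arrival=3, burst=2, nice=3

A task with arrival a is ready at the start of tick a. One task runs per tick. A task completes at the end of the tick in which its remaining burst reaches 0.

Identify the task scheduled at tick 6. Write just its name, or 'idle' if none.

running at tick 6 = D

t=0: ready={D} → run D
t=1: ready={D} → run D
t=2: ready={D} → run D
t=3: ready={D,E} → run E
t=4: ready={D,E} → run E
t=5: ready={D} → run D
t=6: ready={D} → run D
t=7: ready={D} → run D
t=8: (idle)
t=9: (idle)
t=10: (idle)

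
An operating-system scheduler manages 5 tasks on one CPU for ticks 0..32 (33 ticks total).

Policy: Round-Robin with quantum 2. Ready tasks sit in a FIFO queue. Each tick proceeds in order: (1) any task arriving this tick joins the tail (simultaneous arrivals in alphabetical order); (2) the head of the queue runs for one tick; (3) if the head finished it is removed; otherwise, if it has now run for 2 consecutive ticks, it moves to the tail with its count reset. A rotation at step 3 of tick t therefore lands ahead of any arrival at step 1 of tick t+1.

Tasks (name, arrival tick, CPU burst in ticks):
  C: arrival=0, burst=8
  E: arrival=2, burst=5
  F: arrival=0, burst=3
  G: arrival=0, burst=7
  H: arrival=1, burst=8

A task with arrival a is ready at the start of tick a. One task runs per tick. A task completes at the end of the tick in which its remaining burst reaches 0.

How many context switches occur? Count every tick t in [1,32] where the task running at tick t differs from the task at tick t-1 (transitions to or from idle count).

t=0: queue=[C,F,G] q_used=0 → run C
t=1: queue=[C,F,G,H] q_used=1 → run C
t=2: queue=[F,G,H,C,E] q_used=0 → run F
t=3: queue=[F,G,H,C,E] q_used=1 → run F
t=4: queue=[G,H,C,E,F] q_used=0 → run G
t=5: queue=[G,H,C,E,F] q_used=1 → run G
t=6: queue=[H,C,E,F,G] q_used=0 → run H
t=7: queue=[H,C,E,F,G] q_used=1 → run H
t=8: queue=[C,E,F,G,H] q_used=0 → run C
t=9: queue=[C,E,F,G,H] q_used=1 → run C
t=10: queue=[E,F,G,H,C] q_used=0 → run E
t=11: queue=[E,F,G,H,C] q_used=1 → run E
t=12: queue=[F,G,H,C,E] q_used=0 → run F
t=13: queue=[G,H,C,E] q_used=0 → run G
t=14: queue=[G,H,C,E] q_used=1 → run G
t=15: queue=[H,C,E,G] q_used=0 → run H
t=16: queue=[H,C,E,G] q_used=1 → run H
t=17: queue=[C,E,G,H] q_used=0 → run C
t=18: queue=[C,E,G,H] q_used=1 → run C
t=19: queue=[E,G,H,C] q_used=0 → run E
t=20: queue=[E,G,H,C] q_used=1 → run E
t=21: queue=[G,H,C,E] q_used=0 → run G
t=22: queue=[G,H,C,E] q_used=1 → run G
t=23: queue=[H,C,E,G] q_used=0 → run H
t=24: queue=[H,C,E,G] q_used=1 → run H
t=25: queue=[C,E,G,H] q_used=0 → run C
t=26: queue=[C,E,G,H] q_used=1 → run C
t=27: queue=[E,G,H] q_used=0 → run E
t=28: queue=[G,H] q_used=0 → run G
t=29: queue=[H] q_used=0 → run H
t=30: queue=[H] q_used=1 → run H
t=31: (idle)
t=32: (idle)

context switches = 17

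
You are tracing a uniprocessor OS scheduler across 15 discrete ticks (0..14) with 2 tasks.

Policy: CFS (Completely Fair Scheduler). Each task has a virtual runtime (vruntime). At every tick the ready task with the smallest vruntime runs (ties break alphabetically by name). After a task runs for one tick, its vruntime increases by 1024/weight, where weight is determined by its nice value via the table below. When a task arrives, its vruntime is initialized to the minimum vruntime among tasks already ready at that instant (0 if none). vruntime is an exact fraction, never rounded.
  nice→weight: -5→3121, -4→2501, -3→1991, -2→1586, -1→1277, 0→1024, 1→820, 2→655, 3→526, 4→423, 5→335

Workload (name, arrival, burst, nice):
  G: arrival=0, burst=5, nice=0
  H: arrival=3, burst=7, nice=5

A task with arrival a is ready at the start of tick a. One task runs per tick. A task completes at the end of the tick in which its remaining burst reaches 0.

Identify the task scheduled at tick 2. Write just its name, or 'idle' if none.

running at tick 2 = G

t=0: vr[G=0] → run G
t=1: vr[G=1] → run G
t=2: vr[G=2] → run G
t=3: vr[G=3 H=3] → run G
t=4: vr[G=4 H=3] → run H
t=5: vr[G=4 H=2029/335] → run G
t=6: vr[H=2029/335] → run H
t=7: vr[H=3053/335] → run H
t=8: vr[H=4077/335] → run H
t=9: vr[H=5101/335] → run H
t=10: vr[H=1225/67] → run H
t=11: vr[H=7149/335] → run H
t=12: (idle)
t=13: (idle)
t=14: (idle)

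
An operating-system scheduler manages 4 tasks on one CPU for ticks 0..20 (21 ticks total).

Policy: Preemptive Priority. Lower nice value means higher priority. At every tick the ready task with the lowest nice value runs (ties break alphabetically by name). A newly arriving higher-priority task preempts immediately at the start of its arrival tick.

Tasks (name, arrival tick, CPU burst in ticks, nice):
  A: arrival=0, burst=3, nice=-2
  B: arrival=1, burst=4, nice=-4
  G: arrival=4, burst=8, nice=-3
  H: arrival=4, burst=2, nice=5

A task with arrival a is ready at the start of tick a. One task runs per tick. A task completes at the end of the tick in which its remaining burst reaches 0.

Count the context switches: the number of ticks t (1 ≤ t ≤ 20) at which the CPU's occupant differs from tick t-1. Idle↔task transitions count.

context switches = 5

t=0: ready={A} → run A
t=1: ready={A,B} → run B
t=2: ready={A,B} → run B
t=3: ready={A,B} → run B
t=4: ready={A,B,G,H} → run B
t=5: ready={A,G,H} → run G
t=6: ready={A,G,H} → run G
t=7: ready={A,G,H} → run G
t=8: ready={A,G,H} → run G
t=9: ready={A,G,H} → run G
t=10: ready={A,G,H} → run G
t=11: ready={A,G,H} → run G
t=12: ready={A,G,H} → run G
t=13: ready={A,H} → run A
t=14: ready={A,H} → run A
t=15: ready={H} → run H
t=16: ready={H} → run H
t=17: (idle)
t=18: (idle)
t=19: (idle)
t=20: (idle)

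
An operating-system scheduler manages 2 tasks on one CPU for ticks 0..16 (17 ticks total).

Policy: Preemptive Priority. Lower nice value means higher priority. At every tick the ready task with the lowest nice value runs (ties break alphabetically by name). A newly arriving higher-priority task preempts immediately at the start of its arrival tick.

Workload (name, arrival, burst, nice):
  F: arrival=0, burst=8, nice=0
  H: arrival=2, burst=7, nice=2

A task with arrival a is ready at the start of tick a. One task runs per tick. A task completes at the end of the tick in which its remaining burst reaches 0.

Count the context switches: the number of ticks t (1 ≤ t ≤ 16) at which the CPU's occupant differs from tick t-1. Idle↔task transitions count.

context switches = 2

t=0: ready={F} → run F
t=1: ready={F} → run F
t=2: ready={F,H} → run F
t=3: ready={F,H} → run F
t=4: ready={F,H} → run F
t=5: ready={F,H} → run F
t=6: ready={F,H} → run F
t=7: ready={F,H} → run F
t=8: ready={H} → run H
t=9: ready={H} → run H
t=10: ready={H} → run H
t=11: ready={H} → run H
t=12: ready={H} → run H
t=13: ready={H} → run H
t=14: ready={H} → run H
t=15: (idle)
t=16: (idle)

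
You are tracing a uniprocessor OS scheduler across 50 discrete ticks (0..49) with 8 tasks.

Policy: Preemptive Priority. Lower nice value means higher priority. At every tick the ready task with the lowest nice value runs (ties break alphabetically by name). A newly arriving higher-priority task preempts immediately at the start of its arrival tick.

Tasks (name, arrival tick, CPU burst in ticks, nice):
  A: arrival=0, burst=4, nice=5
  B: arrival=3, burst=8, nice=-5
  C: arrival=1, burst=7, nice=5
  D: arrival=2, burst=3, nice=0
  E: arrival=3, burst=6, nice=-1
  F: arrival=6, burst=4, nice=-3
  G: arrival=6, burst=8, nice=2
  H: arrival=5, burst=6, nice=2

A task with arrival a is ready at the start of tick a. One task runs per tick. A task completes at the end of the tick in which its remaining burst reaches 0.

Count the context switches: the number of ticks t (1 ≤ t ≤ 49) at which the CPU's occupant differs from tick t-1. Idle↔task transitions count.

t=0: ready={A} → run A
t=1: ready={A,C} → run A
t=2: ready={A,C,D} → run D
t=3: ready={A,B,C,D,E} → run B
t=4: ready={A,B,C,D,E} → run B
t=5: ready={A,B,C,D,E,H} → run B
t=6: ready={A,B,C,D,E,F,G,H} → run B
t=7: ready={A,B,C,D,E,F,G,H} → run B
t=8: ready={A,B,C,D,E,F,G,H} → run B
t=9: ready={A,B,C,D,E,F,G,H} → run B
t=10: ready={A,B,C,D,E,F,G,H} → run B
t=11: ready={A,C,D,E,F,G,H} → run F
t=12: ready={A,C,D,E,F,G,H} → run F
t=13: ready={A,C,D,E,F,G,H} → run F
t=14: ready={A,C,D,E,F,G,H} → run F
t=15: ready={A,C,D,E,G,H} → run E
t=16: ready={A,C,D,E,G,H} → run E
t=17: ready={A,C,D,E,G,H} → run E
t=18: ready={A,C,D,E,G,H} → run E
t=19: ready={A,C,D,E,G,H} → run E
t=20: ready={A,C,D,E,G,H} → run E
t=21: ready={A,C,D,G,H} → run D
t=22: ready={A,C,D,G,H} → run D
t=23: ready={A,C,G,H} → run G
t=24: ready={A,C,G,H} → run G
t=25: ready={A,C,G,H} → run G
t=26: ready={A,C,G,H} → run G
t=27: ready={A,C,G,H} → run G
t=28: ready={A,C,G,H} → run G
t=29: ready={A,C,G,H} → run G
t=30: ready={A,C,G,H} → run G
t=31: ready={A,C,H} → run H
t=32: ready={A,C,H} → run H
t=33: ready={A,C,H} → run H
t=34: ready={A,C,H} → run H
t=35: ready={A,C,H} → run H
t=36: ready={A,C,H} → run H
t=37: ready={A,C} → run A
t=38: ready={A,C} → run A
t=39: ready={C} → run C
t=40: ready={C} → run C
t=41: ready={C} → run C
t=42: ready={C} → run C
t=43: ready={C} → run C
t=44: ready={C} → run C
t=45: ready={C} → run C
t=46: (idle)
t=47: (idle)
t=48: (idle)
t=49: (idle)

context switches = 10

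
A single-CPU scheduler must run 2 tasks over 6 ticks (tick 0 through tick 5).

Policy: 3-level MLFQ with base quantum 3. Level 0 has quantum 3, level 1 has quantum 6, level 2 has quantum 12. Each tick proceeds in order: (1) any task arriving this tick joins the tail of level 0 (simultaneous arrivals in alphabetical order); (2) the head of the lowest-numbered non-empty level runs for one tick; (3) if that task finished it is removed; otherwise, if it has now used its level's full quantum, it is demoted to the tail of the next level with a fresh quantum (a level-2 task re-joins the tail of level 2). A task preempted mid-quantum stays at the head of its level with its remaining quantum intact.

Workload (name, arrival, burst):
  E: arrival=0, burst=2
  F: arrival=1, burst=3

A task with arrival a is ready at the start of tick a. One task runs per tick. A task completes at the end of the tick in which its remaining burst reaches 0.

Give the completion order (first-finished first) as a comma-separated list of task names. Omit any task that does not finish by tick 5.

completion order = E, F

t=0: L0/L1/L2 = E/-/- → run E
t=1: L0/L1/L2 = EF/-/- → run E
t=2: L0/L1/L2 = F/-/- → run F
t=3: L0/L1/L2 = F/-/- → run F
t=4: L0/L1/L2 = F/-/- → run F
t=5: (idle)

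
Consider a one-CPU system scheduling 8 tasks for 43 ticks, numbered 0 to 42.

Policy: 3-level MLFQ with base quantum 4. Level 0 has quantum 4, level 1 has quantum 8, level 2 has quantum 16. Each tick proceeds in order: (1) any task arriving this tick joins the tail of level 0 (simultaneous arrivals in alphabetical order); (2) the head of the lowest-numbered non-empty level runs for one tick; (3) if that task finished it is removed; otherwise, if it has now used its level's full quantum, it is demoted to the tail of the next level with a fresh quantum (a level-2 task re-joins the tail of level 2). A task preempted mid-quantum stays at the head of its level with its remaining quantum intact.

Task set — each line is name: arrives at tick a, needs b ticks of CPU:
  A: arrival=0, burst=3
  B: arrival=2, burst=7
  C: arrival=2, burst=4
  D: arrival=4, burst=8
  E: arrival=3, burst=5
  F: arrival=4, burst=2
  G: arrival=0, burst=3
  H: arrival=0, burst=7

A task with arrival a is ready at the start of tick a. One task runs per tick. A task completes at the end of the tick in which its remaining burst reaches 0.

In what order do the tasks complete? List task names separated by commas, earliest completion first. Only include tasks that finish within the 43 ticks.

completion order = A, G, C, F, H, B, E, D

t=0: L0/L1/L2 = AGH/-/- → run A
t=1: L0/L1/L2 = AGH/-/- → run A
t=2: L0/L1/L2 = AGHBC/-/- → run A
t=3: L0/L1/L2 = GHBCE/-/- → run G
t=4: L0/L1/L2 = GHBCEDF/-/- → run G
t=5: L0/L1/L2 = GHBCEDF/-/- → run G
t=6: L0/L1/L2 = HBCEDF/-/- → run H
t=7: L0/L1/L2 = HBCEDF/-/- → run H
t=8: L0/L1/L2 = HBCEDF/-/- → run H
t=9: L0/L1/L2 = HBCEDF/-/- → run H
t=10: L0/L1/L2 = BCEDF/H/- → run B
t=11: L0/L1/L2 = BCEDF/H/- → run B
t=12: L0/L1/L2 = BCEDF/H/- → run B
t=13: L0/L1/L2 = BCEDF/H/- → run B
t=14: L0/L1/L2 = CEDF/HB/- → run C
t=15: L0/L1/L2 = CEDF/HB/- → run C
t=16: L0/L1/L2 = CEDF/HB/- → run C
t=17: L0/L1/L2 = CEDF/HB/- → run C
t=18: L0/L1/L2 = EDF/HB/- → run E
t=19: L0/L1/L2 = EDF/HB/- → run E
t=20: L0/L1/L2 = EDF/HB/- → run E
t=21: L0/L1/L2 = EDF/HB/- → run E
t=22: L0/L1/L2 = DF/HBE/- → run D
t=23: L0/L1/L2 = DF/HBE/- → run D
t=24: L0/L1/L2 = DF/HBE/- → run D
t=25: L0/L1/L2 = DF/HBE/- → run D
t=26: L0/L1/L2 = F/HBED/- → run F
t=27: L0/L1/L2 = F/HBED/- → run F
t=28: L0/L1/L2 = -/HBED/- → run H
t=29: L0/L1/L2 = -/HBED/- → run H
t=30: L0/L1/L2 = -/HBED/- → run H
t=31: L0/L1/L2 = -/BED/- → run B
t=32: L0/L1/L2 = -/BED/- → run B
t=33: L0/L1/L2 = -/BED/- → run B
t=34: L0/L1/L2 = -/ED/- → run E
t=35: L0/L1/L2 = -/D/- → run D
t=36: L0/L1/L2 = -/D/- → run D
t=37: L0/L1/L2 = -/D/- → run D
t=38: L0/L1/L2 = -/D/- → run D
t=39: (idle)
t=40: (idle)
t=41: (idle)
t=42: (idle)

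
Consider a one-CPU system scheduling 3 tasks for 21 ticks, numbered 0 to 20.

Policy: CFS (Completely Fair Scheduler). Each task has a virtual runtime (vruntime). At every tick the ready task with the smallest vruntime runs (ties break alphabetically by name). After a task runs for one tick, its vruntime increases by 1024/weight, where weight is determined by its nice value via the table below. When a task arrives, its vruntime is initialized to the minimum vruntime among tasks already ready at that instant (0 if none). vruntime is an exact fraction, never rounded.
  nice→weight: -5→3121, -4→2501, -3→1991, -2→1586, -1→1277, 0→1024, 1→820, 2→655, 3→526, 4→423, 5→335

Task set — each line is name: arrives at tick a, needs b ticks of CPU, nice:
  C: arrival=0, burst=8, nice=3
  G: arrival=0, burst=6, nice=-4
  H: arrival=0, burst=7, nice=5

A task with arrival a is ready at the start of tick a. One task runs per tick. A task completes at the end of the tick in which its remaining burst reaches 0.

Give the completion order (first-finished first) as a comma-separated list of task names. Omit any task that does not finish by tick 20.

completion order = G, C, H

t=0: vr[C=0 G=0 H=0] → run C
t=1: vr[C=512/263 G=0 H=0] → run G
t=2: vr[C=512/263 G=1024/2501 H=0] → run H
t=3: vr[C=512/263 G=1024/2501 H=1024/335] → run G
t=4: vr[C=512/263 G=2048/2501 H=1024/335] → run G
t=5: vr[C=512/263 G=3072/2501 H=1024/335] → run G
t=6: vr[C=512/263 G=4096/2501 H=1024/335] → run G
t=7: vr[C=512/263 G=5120/2501 H=1024/335] → run C
t=8: vr[C=1024/263 G=5120/2501 H=1024/335] → run G
t=9: vr[C=1024/263 H=1024/335] → run H
t=10: vr[C=1024/263 H=2048/335] → run C
t=11: vr[C=1536/263 H=2048/335] → run C
t=12: vr[C=2048/263 H=2048/335] → run H
t=13: vr[C=2048/263 H=3072/335] → run C
t=14: vr[C=2560/263 H=3072/335] → run H
t=15: vr[C=2560/263 H=4096/335] → run C
t=16: vr[C=3072/263 H=4096/335] → run C
t=17: vr[C=3584/263 H=4096/335] → run H
t=18: vr[C=3584/263 H=1024/67] → run C
t=19: vr[H=1024/67] → run H
t=20: vr[H=6144/335] → run H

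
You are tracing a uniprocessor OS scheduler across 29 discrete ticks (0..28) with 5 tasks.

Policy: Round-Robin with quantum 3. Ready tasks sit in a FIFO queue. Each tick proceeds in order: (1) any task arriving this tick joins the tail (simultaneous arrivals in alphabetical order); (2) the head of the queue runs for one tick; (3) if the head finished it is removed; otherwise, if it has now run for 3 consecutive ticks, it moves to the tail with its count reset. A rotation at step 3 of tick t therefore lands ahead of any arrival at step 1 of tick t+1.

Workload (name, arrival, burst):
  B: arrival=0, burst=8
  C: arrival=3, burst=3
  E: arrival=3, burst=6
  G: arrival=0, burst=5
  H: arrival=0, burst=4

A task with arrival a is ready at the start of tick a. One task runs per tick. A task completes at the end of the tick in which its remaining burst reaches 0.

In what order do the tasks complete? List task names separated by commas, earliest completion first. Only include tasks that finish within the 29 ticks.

completion order = C, G, H, B, E

t=0: queue=[B,G,H] q_used=0 → run B
t=1: queue=[B,G,H] q_used=1 → run B
t=2: queue=[B,G,H] q_used=2 → run B
t=3: queue=[G,H,B,C,E] q_used=0 → run G
t=4: queue=[G,H,B,C,E] q_used=1 → run G
t=5: queue=[G,H,B,C,E] q_used=2 → run G
t=6: queue=[H,B,C,E,G] q_used=0 → run H
t=7: queue=[H,B,C,E,G] q_used=1 → run H
t=8: queue=[H,B,C,E,G] q_used=2 → run H
t=9: queue=[B,C,E,G,H] q_used=0 → run B
t=10: queue=[B,C,E,G,H] q_used=1 → run B
t=11: queue=[B,C,E,G,H] q_used=2 → run B
t=12: queue=[C,E,G,H,B] q_used=0 → run C
t=13: queue=[C,E,G,H,B] q_used=1 → run C
t=14: queue=[C,E,G,H,B] q_used=2 → run C
t=15: queue=[E,G,H,B] q_used=0 → run E
t=16: queue=[E,G,H,B] q_used=1 → run E
t=17: queue=[E,G,H,B] q_used=2 → run E
t=18: queue=[G,H,B,E] q_used=0 → run G
t=19: queue=[G,H,B,E] q_used=1 → run G
t=20: queue=[H,B,E] q_used=0 → run H
t=21: queue=[B,E] q_used=0 → run B
t=22: queue=[B,E] q_used=1 → run B
t=23: queue=[E] q_used=0 → run E
t=24: queue=[E] q_used=1 → run E
t=25: queue=[E] q_used=2 → run E
t=26: (idle)
t=27: (idle)
t=28: (idle)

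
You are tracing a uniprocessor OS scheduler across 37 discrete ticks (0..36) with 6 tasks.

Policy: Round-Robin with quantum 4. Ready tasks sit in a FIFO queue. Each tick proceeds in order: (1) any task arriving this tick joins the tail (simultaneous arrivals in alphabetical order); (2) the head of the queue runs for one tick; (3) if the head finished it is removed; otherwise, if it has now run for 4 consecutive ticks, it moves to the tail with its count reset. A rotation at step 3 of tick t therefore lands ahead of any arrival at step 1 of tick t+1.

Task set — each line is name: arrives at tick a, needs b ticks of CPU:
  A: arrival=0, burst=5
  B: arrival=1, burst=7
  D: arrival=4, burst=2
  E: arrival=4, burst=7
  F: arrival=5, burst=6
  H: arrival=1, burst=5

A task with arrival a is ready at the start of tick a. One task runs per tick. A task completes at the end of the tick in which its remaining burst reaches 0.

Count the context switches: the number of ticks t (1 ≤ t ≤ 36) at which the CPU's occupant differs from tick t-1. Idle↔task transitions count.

t=0: queue=[A] q_used=0 → run A
t=1: queue=[A,B,H] q_used=1 → run A
t=2: queue=[A,B,H] q_used=2 → run A
t=3: queue=[A,B,H] q_used=3 → run A
t=4: queue=[B,H,A,D,E] q_used=0 → run B
t=5: queue=[B,H,A,D,E,F] q_used=1 → run B
t=6: queue=[B,H,A,D,E,F] q_used=2 → run B
t=7: queue=[B,H,A,D,E,F] q_used=3 → run B
t=8: queue=[H,A,D,E,F,B] q_used=0 → run H
t=9: queue=[H,A,D,E,F,B] q_used=1 → run H
t=10: queue=[H,A,D,E,F,B] q_used=2 → run H
t=11: queue=[H,A,D,E,F,B] q_used=3 → run H
t=12: queue=[A,D,E,F,B,H] q_used=0 → run A
t=13: queue=[D,E,F,B,H] q_used=0 → run D
t=14: queue=[D,E,F,B,H] q_used=1 → run D
t=15: queue=[E,F,B,H] q_used=0 → run E
t=16: queue=[E,F,B,H] q_used=1 → run E
t=17: queue=[E,F,B,H] q_used=2 → run E
t=18: queue=[E,F,B,H] q_used=3 → run E
t=19: queue=[F,B,H,E] q_used=0 → run F
t=20: queue=[F,B,H,E] q_used=1 → run F
t=21: queue=[F,B,H,E] q_used=2 → run F
t=22: queue=[F,B,H,E] q_used=3 → run F
t=23: queue=[B,H,E,F] q_used=0 → run B
t=24: queue=[B,H,E,F] q_used=1 → run B
t=25: queue=[B,H,E,F] q_used=2 → run B
t=26: queue=[H,E,F] q_used=0 → run H
t=27: queue=[E,F] q_used=0 → run E
t=28: queue=[E,F] q_used=1 → run E
t=29: queue=[E,F] q_used=2 → run E
t=30: queue=[F] q_used=0 → run F
t=31: queue=[F] q_used=1 → run F
t=32: (idle)
t=33: (idle)
t=34: (idle)
t=35: (idle)
t=36: (idle)

context switches = 11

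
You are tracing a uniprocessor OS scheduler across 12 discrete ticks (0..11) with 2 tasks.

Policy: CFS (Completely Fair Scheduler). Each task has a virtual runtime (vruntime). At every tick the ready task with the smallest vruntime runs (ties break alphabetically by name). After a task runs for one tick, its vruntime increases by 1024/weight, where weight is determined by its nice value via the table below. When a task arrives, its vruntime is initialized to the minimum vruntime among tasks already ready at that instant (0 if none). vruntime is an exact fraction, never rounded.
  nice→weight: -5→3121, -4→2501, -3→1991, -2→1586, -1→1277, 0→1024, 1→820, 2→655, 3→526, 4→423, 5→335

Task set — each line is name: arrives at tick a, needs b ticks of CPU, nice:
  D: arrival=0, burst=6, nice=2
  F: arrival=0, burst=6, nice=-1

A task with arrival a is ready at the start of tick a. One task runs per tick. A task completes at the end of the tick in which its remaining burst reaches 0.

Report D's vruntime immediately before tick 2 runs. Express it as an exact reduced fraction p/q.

vruntime(D, start of tick 2) = 1024/655

t=0: vr[D=0 F=0] → run D
t=1: vr[D=1024/655 F=0] → run F
t=2: vr[D=1024/655 F=1024/1277] → run F
t=3: vr[D=1024/655 F=2048/1277] → run D
t=4: vr[D=2048/655 F=2048/1277] → run F
t=5: vr[D=2048/655 F=3072/1277] → run F
t=6: vr[D=2048/655 F=4096/1277] → run D
t=7: vr[D=3072/655 F=4096/1277] → run F
t=8: vr[D=3072/655 F=5120/1277] → run F
t=9: vr[D=3072/655] → run D
t=10: vr[D=4096/655] → run D
t=11: vr[D=1024/131] → run D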